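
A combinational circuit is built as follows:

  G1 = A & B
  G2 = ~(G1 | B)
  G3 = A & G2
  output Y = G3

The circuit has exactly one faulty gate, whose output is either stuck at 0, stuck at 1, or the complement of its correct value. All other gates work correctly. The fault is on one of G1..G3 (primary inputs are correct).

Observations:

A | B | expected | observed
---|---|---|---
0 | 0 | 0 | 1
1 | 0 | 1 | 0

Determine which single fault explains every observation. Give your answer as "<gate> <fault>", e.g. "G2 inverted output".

Fault-free values for test 1 (A=0, B=0): G1=0, G2=1, G3=0, giving Y=0. Observed 1.
Test 1: faults giving observed 1 are {G3 stuck-at-1, G3 inverted output}.
Test 2 (A=1, B=0): fault-free G1=0, G2=1, G3=1 → 1; observed 0. Eliminates G3 stuck-at-1.
Only G3 inverted output is consistent with every test.

G3 inverted output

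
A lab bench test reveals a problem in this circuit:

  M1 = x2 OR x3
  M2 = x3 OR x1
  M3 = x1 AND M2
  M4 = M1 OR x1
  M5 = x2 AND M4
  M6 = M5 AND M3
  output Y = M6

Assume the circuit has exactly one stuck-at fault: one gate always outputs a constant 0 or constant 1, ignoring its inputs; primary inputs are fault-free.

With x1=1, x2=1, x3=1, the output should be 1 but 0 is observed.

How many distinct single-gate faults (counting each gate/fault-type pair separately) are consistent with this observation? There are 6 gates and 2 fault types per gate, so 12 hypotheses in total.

5

Fault-free: M1=1, M2=1, M3=1, M4=1, M5=1, M6=1 → 1. Observed 0.
  M1 stuck-at-0: output 1 ✗
  M1 stuck-at-1: output 1 ✗
  M2 stuck-at-0: output 0 ✓
  M2 stuck-at-1: output 1 ✗
  M3 stuck-at-0: output 0 ✓
  M3 stuck-at-1: output 1 ✗
  M4 stuck-at-0: output 0 ✓
  M4 stuck-at-1: output 1 ✗
  M5 stuck-at-0: output 0 ✓
  M5 stuck-at-1: output 1 ✗
  M6 stuck-at-0: output 0 ✓
  M6 stuck-at-1: output 1 ✗
Consistent faults: {M2 stuck-at-0, M3 stuck-at-0, M4 stuck-at-0, M5 stuck-at-0, M6 stuck-at-0} — 5 in all.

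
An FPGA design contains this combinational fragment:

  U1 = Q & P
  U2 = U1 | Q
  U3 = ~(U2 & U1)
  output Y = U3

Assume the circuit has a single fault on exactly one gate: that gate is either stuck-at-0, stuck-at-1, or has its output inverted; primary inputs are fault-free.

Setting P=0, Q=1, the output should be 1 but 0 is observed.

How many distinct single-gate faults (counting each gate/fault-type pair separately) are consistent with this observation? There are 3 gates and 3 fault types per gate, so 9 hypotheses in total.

4

Fault-free: U1=0, U2=1, U3=1 → 1. Observed 0.
  U1 stuck-at-0: output 1 ✗
  U1 stuck-at-1: output 0 ✓
  U1 inverted output: output 0 ✓
  U2 stuck-at-0: output 1 ✗
  U2 stuck-at-1: output 1 ✗
  U2 inverted output: output 1 ✗
  U3 stuck-at-0: output 0 ✓
  U3 stuck-at-1: output 1 ✗
  U3 inverted output: output 0 ✓
Consistent faults: {U1 stuck-at-1, U1 inverted output, U3 stuck-at-0, U3 inverted output} — 4 in all.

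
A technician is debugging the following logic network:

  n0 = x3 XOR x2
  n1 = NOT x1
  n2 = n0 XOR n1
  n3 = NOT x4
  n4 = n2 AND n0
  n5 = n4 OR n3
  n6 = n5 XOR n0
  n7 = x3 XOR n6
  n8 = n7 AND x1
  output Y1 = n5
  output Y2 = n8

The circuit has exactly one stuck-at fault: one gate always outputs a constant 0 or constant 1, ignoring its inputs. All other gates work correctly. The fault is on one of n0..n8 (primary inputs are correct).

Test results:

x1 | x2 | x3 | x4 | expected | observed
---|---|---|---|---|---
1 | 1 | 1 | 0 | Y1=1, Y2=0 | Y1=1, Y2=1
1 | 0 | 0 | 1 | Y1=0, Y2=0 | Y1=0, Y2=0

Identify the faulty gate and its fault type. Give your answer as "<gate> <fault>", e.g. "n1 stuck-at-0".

Fault-free values for test 1 (x1=1, x2=1, x3=1, x4=0): n0=0, n1=0, n2=0, n3=1, n4=0, n5=1, n6=1, n7=0, n8=0, giving Y1=1, Y2=0. Observed Y1=1, Y2=1.
Test 1: faults giving observed Y1=1, Y2=1 are {n0 stuck-at-1, n6 stuck-at-0, n7 stuck-at-1, n8 stuck-at-1}.
Test 2 (x1=1, x2=0, x3=0, x4=1): fault-free n0=0, n1=0, n2=0, n3=0, n4=0, n5=0, n6=0, n7=0, n8=0 → Y1=0, Y2=0; observed Y1=0, Y2=0. Eliminates n0 stuck-at-1, n7 stuck-at-1, n8 stuck-at-1.
Only n6 stuck-at-0 is consistent with every test.

n6 stuck-at-0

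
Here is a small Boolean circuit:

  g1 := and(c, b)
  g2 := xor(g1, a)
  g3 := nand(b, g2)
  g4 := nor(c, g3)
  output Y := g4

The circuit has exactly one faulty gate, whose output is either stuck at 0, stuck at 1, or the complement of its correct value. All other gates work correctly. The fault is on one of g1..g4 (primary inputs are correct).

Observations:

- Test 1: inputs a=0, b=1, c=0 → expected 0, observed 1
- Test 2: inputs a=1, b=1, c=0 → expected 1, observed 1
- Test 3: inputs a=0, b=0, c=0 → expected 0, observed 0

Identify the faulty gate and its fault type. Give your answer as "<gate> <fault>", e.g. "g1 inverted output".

g2 stuck-at-1

Fault-free values for test 1 (a=0, b=1, c=0): g1=0, g2=0, g3=1, g4=0, giving Y=0. Observed 1.
Test 1: faults giving observed 1 are {g1 stuck-at-1, g1 inverted output, g2 stuck-at-1, g2 inverted output, g3 stuck-at-0, g3 inverted output, g4 stuck-at-1, g4 inverted output}.
Test 2 (a=1, b=1, c=0): fault-free g1=0, g2=1, g3=0, g4=1 → 1; observed 1. Eliminates g1 stuck-at-1, g1 inverted output, g2 inverted output, g3 inverted output, g4 inverted output.
Test 3 (a=0, b=0, c=0): fault-free g1=0, g2=0, g3=1, g4=0 → 0; observed 0. Eliminates g3 stuck-at-0, g4 stuck-at-1.
Only g2 stuck-at-1 is consistent with every test.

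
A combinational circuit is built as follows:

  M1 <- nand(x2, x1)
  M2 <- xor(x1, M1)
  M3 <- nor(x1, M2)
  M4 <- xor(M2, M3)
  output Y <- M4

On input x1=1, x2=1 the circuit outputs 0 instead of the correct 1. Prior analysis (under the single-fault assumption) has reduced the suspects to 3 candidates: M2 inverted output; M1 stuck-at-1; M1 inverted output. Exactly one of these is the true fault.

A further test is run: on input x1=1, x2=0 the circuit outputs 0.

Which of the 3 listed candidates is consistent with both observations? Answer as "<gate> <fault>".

M1 stuck-at-1

Evaluate each candidate on input x1=1, x2=0:
  M2 inverted output: M1=1, M2=1 [inverted output], M3=0, M4=1 → 1 — eliminated
  M1 stuck-at-1: M1=1 [stuck-at-1], M2=0, M3=0, M4=0 → 0 — matches
  M1 inverted output: M1=0 [inverted output], M2=1, M3=0, M4=1 → 1 — eliminated
Only M1 stuck-at-1 reproduces the observed 0.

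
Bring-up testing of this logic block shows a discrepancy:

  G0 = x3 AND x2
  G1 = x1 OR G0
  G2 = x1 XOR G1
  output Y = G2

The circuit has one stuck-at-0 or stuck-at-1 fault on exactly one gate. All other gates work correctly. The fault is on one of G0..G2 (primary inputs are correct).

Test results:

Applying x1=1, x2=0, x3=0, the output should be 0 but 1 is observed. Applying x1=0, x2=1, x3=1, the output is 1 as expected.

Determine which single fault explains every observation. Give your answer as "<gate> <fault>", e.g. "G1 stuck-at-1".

Fault-free values for test 1 (x1=1, x2=0, x3=0): G0=0, G1=1, G2=0, giving Y=0. Observed 1.
Test 1: faults giving observed 1 are {G1 stuck-at-0, G2 stuck-at-1}.
Test 2 (x1=0, x2=1, x3=1): fault-free G0=1, G1=1, G2=1 → 1; observed 1. Eliminates G1 stuck-at-0.
Only G2 stuck-at-1 is consistent with every test.

G2 stuck-at-1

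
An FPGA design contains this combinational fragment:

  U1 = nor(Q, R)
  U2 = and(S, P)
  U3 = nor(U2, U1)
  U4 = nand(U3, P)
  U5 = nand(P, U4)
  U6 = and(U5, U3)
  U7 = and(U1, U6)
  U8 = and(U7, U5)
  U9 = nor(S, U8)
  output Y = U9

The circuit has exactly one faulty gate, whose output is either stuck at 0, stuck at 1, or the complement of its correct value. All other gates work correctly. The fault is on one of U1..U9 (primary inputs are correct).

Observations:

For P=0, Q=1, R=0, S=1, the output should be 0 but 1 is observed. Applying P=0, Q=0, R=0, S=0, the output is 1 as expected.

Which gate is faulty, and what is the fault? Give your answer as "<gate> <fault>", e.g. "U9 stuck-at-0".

Fault-free values for test 1 (P=0, Q=1, R=0, S=1): U1=0, U2=0, U3=1, U4=1, U5=1, U6=1, U7=0, U8=0, U9=0, giving Y=0. Observed 1.
Test 1: faults giving observed 1 are {U9 stuck-at-1, U9 inverted output}.
Test 2 (P=0, Q=0, R=0, S=0): fault-free U1=1, U2=0, U3=0, U4=1, U5=1, U6=0, U7=0, U8=0, U9=1 → 1; observed 1. Eliminates U9 inverted output.
Only U9 stuck-at-1 is consistent with every test.

U9 stuck-at-1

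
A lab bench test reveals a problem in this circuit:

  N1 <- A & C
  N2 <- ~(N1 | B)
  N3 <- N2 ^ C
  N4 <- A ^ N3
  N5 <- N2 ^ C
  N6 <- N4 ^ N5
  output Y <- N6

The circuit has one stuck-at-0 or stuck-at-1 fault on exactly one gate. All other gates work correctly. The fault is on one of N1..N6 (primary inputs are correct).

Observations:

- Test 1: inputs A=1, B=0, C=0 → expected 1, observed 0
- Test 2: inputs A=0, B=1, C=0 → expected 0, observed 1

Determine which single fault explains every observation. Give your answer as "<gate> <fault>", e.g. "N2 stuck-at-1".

N4 stuck-at-1

Fault-free values for test 1 (A=1, B=0, C=0): N1=0, N2=1, N3=1, N4=0, N5=1, N6=1, giving Y=1. Observed 0.
Test 1: faults giving observed 0 are {N3 stuck-at-0, N4 stuck-at-1, N5 stuck-at-0, N6 stuck-at-0}.
Test 2 (A=0, B=1, C=0): fault-free N1=0, N2=0, N3=0, N4=0, N5=0, N6=0 → 0; observed 1. Eliminates N3 stuck-at-0, N5 stuck-at-0, N6 stuck-at-0.
Only N4 stuck-at-1 is consistent with every test.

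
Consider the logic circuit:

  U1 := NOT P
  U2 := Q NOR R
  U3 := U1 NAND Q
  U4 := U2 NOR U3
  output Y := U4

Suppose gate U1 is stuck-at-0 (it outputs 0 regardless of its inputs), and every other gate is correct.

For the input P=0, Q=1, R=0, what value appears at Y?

Propagate with U1 forced: U1=0 [stuck-at-0], U2=0, U3=1, U4=0.
So Y = 0. (Without the fault it would be 1.)

0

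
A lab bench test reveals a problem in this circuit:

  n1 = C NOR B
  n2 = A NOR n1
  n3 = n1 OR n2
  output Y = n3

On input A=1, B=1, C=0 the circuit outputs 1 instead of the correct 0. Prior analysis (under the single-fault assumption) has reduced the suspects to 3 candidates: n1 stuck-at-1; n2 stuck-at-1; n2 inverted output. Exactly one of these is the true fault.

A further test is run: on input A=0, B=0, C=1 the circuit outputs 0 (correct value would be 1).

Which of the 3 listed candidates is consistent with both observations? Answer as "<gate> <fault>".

n2 inverted output

Evaluate each candidate on input A=0, B=0, C=1:
  n1 stuck-at-1: n1=1 [stuck-at-1], n2=0, n3=1 → 1 — eliminated
  n2 stuck-at-1: n1=0, n2=1 [stuck-at-1], n3=1 → 1 — eliminated
  n2 inverted output: n1=0, n2=0 [inverted output], n3=0 → 0 — matches
Only n2 inverted output reproduces the observed 0.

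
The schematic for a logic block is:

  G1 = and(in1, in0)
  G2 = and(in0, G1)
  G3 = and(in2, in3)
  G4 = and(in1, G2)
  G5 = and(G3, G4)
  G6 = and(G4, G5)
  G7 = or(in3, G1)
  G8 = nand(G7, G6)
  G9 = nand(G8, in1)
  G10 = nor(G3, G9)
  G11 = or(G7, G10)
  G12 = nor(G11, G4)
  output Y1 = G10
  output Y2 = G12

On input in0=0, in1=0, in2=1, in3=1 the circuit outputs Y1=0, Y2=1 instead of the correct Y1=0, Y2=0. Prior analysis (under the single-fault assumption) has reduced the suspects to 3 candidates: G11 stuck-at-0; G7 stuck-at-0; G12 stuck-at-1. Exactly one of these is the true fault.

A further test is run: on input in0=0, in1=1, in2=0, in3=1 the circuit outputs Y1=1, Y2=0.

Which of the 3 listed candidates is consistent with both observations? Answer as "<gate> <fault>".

G7 stuck-at-0

Evaluate each candidate on input in0=0, in1=1, in2=0, in3=1:
  G11 stuck-at-0: G1=0, G2=0, G3=0, G4=0, G5=0, G6=0, G7=1, G8=1, G9=0, G10=1, G11=0 [stuck-at-0], G12=1 → Y1=1, Y2=1 — eliminated
  G7 stuck-at-0: G1=0, G2=0, G3=0, G4=0, G5=0, G6=0, G7=0 [stuck-at-0], G8=1, G9=0, G10=1, G11=1, G12=0 → Y1=1, Y2=0 — matches
  G12 stuck-at-1: G1=0, G2=0, G3=0, G4=0, G5=0, G6=0, G7=1, G8=1, G9=0, G10=1, G11=1, G12=1 [stuck-at-1] → Y1=1, Y2=1 — eliminated
Only G7 stuck-at-0 reproduces the observed Y1=1, Y2=0.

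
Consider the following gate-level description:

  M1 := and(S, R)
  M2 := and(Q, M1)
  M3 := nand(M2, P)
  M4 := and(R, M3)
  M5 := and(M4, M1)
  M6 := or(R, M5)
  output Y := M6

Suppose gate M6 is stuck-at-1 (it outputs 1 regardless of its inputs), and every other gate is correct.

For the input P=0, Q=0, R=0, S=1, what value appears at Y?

1

Propagate with M6 forced: M1=0, M2=0, M3=1, M4=0, M5=0, M6=1 [stuck-at-1].
So Y = 1. (Without the fault it would be 0.)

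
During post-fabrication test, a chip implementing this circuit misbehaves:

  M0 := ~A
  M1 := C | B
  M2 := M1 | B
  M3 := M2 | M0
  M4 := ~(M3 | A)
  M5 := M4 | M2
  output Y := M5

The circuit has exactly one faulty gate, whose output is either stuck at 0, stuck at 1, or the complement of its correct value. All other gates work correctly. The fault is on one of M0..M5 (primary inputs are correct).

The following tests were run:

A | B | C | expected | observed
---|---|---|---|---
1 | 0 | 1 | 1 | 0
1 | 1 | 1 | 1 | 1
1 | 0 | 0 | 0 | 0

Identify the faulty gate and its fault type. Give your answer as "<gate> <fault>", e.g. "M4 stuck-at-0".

Fault-free values for test 1 (A=1, B=0, C=1): M0=0, M1=1, M2=1, M3=1, M4=0, M5=1, giving Y=1. Observed 0.
Test 1: faults giving observed 0 are {M1 stuck-at-0, M1 inverted output, M2 stuck-at-0, M2 inverted output, M5 stuck-at-0, M5 inverted output}.
Test 2 (A=1, B=1, C=1): fault-free M0=0, M1=1, M2=1, M3=1, M4=0, M5=1 → 1; observed 1. Eliminates M2 stuck-at-0, M2 inverted output, M5 stuck-at-0, M5 inverted output.
Test 3 (A=1, B=0, C=0): fault-free M0=0, M1=0, M2=0, M3=0, M4=0, M5=0 → 0; observed 0. Eliminates M1 inverted output.
Only M1 stuck-at-0 is consistent with every test.

M1 stuck-at-0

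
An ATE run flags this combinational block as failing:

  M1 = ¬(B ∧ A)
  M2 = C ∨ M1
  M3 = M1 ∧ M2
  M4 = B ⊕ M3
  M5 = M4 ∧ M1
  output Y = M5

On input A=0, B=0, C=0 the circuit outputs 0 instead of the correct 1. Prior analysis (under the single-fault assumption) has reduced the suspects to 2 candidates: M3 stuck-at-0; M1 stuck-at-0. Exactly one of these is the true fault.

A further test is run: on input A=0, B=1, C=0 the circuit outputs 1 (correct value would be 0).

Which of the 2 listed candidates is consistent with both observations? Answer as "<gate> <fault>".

M3 stuck-at-0

Evaluate each candidate on input A=0, B=1, C=0:
  M3 stuck-at-0: M1=1, M2=1, M3=0 [stuck-at-0], M4=1, M5=1 → 1 — matches
  M1 stuck-at-0: M1=0 [stuck-at-0], M2=0, M3=0, M4=1, M5=0 → 0 — eliminated
Only M3 stuck-at-0 reproduces the observed 1.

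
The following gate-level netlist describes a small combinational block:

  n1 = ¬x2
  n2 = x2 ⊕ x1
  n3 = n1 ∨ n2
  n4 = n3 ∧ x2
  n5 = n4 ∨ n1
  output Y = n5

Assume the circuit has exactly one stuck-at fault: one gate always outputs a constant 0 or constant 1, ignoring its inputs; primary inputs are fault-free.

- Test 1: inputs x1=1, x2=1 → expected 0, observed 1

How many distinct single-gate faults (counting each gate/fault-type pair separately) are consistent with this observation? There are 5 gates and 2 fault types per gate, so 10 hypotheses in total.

Fault-free: n1=0, n2=0, n3=0, n4=0, n5=0 → 0. Observed 1.
  n1 stuck-at-0: output 0 ✗
  n1 stuck-at-1: output 1 ✓
  n2 stuck-at-0: output 0 ✗
  n2 stuck-at-1: output 1 ✓
  n3 stuck-at-0: output 0 ✗
  n3 stuck-at-1: output 1 ✓
  n4 stuck-at-0: output 0 ✗
  n4 stuck-at-1: output 1 ✓
  n5 stuck-at-0: output 0 ✗
  n5 stuck-at-1: output 1 ✓
Consistent faults: {n1 stuck-at-1, n2 stuck-at-1, n3 stuck-at-1, n4 stuck-at-1, n5 stuck-at-1} — 5 in all.

5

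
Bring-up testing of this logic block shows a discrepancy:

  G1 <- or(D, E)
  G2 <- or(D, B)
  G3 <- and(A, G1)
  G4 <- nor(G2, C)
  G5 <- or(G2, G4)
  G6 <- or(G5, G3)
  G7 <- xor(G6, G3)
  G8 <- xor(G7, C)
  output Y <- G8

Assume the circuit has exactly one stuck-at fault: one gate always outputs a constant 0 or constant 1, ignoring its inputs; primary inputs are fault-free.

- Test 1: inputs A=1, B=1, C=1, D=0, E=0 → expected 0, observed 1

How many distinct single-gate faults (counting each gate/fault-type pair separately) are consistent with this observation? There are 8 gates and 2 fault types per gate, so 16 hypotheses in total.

Fault-free: G1=0, G2=1, G3=0, G4=0, G5=1, G6=1, G7=1, G8=0 → 0. Observed 1.
  G1: stuck-at-1 ✓; others ✗
  G2: stuck-at-0 ✓; others ✗
  G3: stuck-at-1 ✓; others ✗
  G4: none of the 2 fault types match ✗
  G5: stuck-at-0 ✓; others ✗
  G6: stuck-at-0 ✓; others ✗
  G7: stuck-at-0 ✓; others ✗
  G8: stuck-at-1 ✓; others ✗
Consistent faults: {G1 stuck-at-1, G2 stuck-at-0, G3 stuck-at-1, G5 stuck-at-0, G6 stuck-at-0, G7 stuck-at-0, G8 stuck-at-1} — 7 in all.

7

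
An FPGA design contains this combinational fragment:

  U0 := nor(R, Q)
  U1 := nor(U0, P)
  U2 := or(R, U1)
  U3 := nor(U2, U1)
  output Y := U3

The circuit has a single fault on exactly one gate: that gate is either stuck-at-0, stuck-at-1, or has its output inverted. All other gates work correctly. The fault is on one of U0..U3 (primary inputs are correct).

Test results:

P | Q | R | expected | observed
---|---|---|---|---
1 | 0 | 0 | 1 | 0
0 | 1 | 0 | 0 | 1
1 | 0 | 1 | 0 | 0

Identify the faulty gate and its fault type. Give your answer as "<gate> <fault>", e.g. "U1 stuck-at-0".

Fault-free values for test 1 (P=1, Q=0, R=0): U0=1, U1=0, U2=0, U3=1, giving Y=1. Observed 0.
Test 1: faults giving observed 0 are {U1 stuck-at-1, U1 inverted output, U2 stuck-at-1, U2 inverted output, U3 stuck-at-0, U3 inverted output}.
Test 2 (P=0, Q=1, R=0): fault-free U0=0, U1=1, U2=1, U3=0 → 0; observed 1. Eliminates U1 stuck-at-1, U2 stuck-at-1, U2 inverted output, U3 stuck-at-0.
Test 3 (P=1, Q=0, R=1): fault-free U0=0, U1=0, U2=1, U3=0 → 0; observed 0. Eliminates U3 inverted output.
Only U1 inverted output is consistent with every test.

U1 inverted output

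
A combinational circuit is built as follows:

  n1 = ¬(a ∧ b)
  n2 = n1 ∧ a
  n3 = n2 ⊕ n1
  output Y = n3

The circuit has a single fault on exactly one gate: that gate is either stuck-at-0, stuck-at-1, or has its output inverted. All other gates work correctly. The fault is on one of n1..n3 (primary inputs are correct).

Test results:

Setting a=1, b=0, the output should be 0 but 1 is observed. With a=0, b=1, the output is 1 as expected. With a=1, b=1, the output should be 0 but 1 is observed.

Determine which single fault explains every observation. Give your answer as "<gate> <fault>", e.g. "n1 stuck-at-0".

n3 stuck-at-1

Fault-free values for test 1 (a=1, b=0): n1=1, n2=1, n3=0, giving Y=0. Observed 1.
Test 1: faults giving observed 1 are {n2 stuck-at-0, n2 inverted output, n3 stuck-at-1, n3 inverted output}.
Test 2 (a=0, b=1): fault-free n1=1, n2=0, n3=1 → 1; observed 1. Eliminates n2 inverted output, n3 inverted output.
Test 3 (a=1, b=1): fault-free n1=0, n2=0, n3=0 → 0; observed 1. Eliminates n2 stuck-at-0.
Only n3 stuck-at-1 is consistent with every test.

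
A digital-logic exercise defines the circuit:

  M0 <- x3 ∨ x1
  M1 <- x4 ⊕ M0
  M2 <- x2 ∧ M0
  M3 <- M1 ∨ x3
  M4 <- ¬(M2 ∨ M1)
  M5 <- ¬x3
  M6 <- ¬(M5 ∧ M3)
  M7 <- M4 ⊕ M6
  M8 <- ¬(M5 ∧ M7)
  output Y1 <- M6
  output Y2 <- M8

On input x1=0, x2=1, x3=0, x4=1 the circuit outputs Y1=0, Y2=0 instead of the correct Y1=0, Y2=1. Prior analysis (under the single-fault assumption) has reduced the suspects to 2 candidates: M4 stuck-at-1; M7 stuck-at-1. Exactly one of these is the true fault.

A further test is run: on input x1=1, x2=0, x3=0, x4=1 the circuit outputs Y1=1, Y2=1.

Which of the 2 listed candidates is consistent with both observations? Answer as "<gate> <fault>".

M4 stuck-at-1

Evaluate each candidate on input x1=1, x2=0, x3=0, x4=1:
  M4 stuck-at-1: M0=1, M1=0, M2=0, M3=0, M4=1 [stuck-at-1], M5=1, M6=1, M7=0, M8=1 → Y1=1, Y2=1 — matches
  M7 stuck-at-1: M0=1, M1=0, M2=0, M3=0, M4=1, M5=1, M6=1, M7=1 [stuck-at-1], M8=0 → Y1=1, Y2=0 — eliminated
Only M4 stuck-at-1 reproduces the observed Y1=1, Y2=1.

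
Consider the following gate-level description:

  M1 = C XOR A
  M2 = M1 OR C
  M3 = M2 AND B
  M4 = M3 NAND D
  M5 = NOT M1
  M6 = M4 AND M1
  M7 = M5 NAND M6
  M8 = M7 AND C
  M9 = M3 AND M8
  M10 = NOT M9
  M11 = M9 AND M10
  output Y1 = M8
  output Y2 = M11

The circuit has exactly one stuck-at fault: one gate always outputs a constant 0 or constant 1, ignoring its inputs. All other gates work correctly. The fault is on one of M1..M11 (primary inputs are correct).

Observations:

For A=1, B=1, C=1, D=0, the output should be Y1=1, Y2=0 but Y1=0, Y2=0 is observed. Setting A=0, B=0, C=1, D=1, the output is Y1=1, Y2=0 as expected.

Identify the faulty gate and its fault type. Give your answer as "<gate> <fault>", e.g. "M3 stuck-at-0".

Fault-free values for test 1 (A=1, B=1, C=1, D=0): M1=0, M2=1, M3=1, M4=1, M5=1, M6=0, M7=1, M8=1, M9=1, M10=0, M11=0, giving Y1=1, Y2=0. Observed Y1=0, Y2=0.
Test 1: faults giving observed Y1=0, Y2=0 are {M6 stuck-at-1, M7 stuck-at-0, M8 stuck-at-0}.
Test 2 (A=0, B=0, C=1, D=1): fault-free M1=1, M2=1, M3=0, M4=1, M5=0, M6=1, M7=1, M8=1, M9=0, M10=1, M11=0 → Y1=1, Y2=0; observed Y1=1, Y2=0. Eliminates M7 stuck-at-0, M8 stuck-at-0.
Only M6 stuck-at-1 is consistent with every test.

M6 stuck-at-1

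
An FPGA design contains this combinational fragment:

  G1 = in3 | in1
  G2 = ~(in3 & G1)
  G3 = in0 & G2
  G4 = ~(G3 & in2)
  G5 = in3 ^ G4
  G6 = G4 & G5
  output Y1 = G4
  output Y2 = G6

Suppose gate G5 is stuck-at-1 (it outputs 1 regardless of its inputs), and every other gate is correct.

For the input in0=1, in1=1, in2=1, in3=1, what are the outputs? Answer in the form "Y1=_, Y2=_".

Y1=1, Y2=1

Propagate with G5 forced: G1=1, G2=0, G3=0, G4=1, G5=1 [stuck-at-1], G6=1.
So the outputs are Y1=1, Y2=1. (Without the fault they would be Y1=1, Y2=0.)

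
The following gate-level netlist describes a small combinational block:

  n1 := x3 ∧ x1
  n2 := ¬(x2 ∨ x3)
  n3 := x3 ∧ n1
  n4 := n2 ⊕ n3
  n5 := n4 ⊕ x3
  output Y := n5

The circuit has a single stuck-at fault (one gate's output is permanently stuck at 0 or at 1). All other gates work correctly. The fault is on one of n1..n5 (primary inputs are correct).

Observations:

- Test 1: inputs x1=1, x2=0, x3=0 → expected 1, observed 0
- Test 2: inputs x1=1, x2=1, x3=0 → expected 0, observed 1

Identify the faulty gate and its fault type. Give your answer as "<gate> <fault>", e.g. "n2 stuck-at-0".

n3 stuck-at-1

Fault-free values for test 1 (x1=1, x2=0, x3=0): n1=0, n2=1, n3=0, n4=1, n5=1, giving Y=1. Observed 0.
Test 1: faults giving observed 0 are {n2 stuck-at-0, n3 stuck-at-1, n4 stuck-at-0, n5 stuck-at-0}.
Test 2 (x1=1, x2=1, x3=0): fault-free n1=0, n2=0, n3=0, n4=0, n5=0 → 0; observed 1. Eliminates n2 stuck-at-0, n4 stuck-at-0, n5 stuck-at-0.
Only n3 stuck-at-1 is consistent with every test.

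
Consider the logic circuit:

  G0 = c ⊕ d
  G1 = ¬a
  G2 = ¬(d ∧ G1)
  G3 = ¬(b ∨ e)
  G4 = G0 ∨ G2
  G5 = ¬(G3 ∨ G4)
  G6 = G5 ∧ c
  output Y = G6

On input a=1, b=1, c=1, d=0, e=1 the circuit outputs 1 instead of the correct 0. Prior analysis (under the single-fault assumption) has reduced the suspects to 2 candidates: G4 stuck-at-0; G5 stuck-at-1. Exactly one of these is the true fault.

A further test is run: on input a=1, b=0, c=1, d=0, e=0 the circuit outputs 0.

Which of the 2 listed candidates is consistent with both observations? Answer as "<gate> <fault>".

Evaluate each candidate on input a=1, b=0, c=1, d=0, e=0:
  G4 stuck-at-0: G0=1, G1=0, G2=1, G3=1, G4=0 [stuck-at-0], G5=0, G6=0 → 0 — matches
  G5 stuck-at-1: G0=1, G1=0, G2=1, G3=1, G4=1, G5=1 [stuck-at-1], G6=1 → 1 — eliminated
Only G4 stuck-at-0 reproduces the observed 0.

G4 stuck-at-0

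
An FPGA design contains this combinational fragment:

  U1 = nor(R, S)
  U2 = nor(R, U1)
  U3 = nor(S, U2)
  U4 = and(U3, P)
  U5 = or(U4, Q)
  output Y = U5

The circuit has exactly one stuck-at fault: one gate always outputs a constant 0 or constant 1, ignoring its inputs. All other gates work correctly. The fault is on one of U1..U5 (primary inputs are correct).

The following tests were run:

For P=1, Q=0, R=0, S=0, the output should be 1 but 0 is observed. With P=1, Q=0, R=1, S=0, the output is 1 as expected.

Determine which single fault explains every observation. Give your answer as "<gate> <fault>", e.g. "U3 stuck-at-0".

U1 stuck-at-0

Fault-free values for test 1 (P=1, Q=0, R=0, S=0): U1=1, U2=0, U3=1, U4=1, U5=1, giving Y=1. Observed 0.
Test 1: faults giving observed 0 are {U1 stuck-at-0, U2 stuck-at-1, U3 stuck-at-0, U4 stuck-at-0, U5 stuck-at-0}.
Test 2 (P=1, Q=0, R=1, S=0): fault-free U1=0, U2=0, U3=1, U4=1, U5=1 → 1; observed 1. Eliminates U2 stuck-at-1, U3 stuck-at-0, U4 stuck-at-0, U5 stuck-at-0.
Only U1 stuck-at-0 is consistent with every test.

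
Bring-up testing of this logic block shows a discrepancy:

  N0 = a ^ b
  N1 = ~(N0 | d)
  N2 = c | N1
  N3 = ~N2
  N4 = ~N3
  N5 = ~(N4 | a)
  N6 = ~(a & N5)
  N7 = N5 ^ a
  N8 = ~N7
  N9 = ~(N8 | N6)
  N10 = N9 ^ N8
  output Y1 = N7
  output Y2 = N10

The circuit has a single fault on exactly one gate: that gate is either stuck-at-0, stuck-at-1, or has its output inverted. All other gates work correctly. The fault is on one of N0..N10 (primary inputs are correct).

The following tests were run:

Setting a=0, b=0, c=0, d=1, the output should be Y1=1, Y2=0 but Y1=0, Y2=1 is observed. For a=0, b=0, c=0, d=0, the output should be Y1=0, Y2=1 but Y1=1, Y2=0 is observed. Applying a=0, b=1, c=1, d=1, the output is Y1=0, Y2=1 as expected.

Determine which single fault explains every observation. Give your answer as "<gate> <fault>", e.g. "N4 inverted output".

N1 inverted output

Fault-free values for test 1 (a=0, b=0, c=0, d=1): N0=0, N1=0, N2=0, N3=1, N4=0, N5=1, N6=1, N7=1, N8=0, N9=0, N10=0, giving Y1=1, Y2=0. Observed Y1=0, Y2=1.
Test 1: faults giving observed Y1=0, Y2=1 are {N1 stuck-at-1, N1 inverted output, N2 stuck-at-1, N2 inverted output, N3 stuck-at-0, N3 inverted output, N4 stuck-at-1, N4 inverted output, N5 stuck-at-0, N5 inverted output, N7 stuck-at-0, N7 inverted output}.
Test 2 (a=0, b=0, c=0, d=0): fault-free N0=0, N1=1, N2=1, N3=0, N4=1, N5=0, N6=1, N7=0, N8=1, N9=0, N10=1 → Y1=0, Y2=1; observed Y1=1, Y2=0. Eliminates N1 stuck-at-1, N2 stuck-at-1, N3 stuck-at-0, N4 stuck-at-1, N5 stuck-at-0, N7 stuck-at-0.
Test 3 (a=0, b=1, c=1, d=1): fault-free N0=1, N1=0, N2=1, N3=0, N4=1, N5=0, N6=1, N7=0, N8=1, N9=0, N10=1 → Y1=0, Y2=1; observed Y1=0, Y2=1. Eliminates N2 inverted output, N3 inverted output, N4 inverted output, N5 inverted output, N7 inverted output.
Only N1 inverted output is consistent with every test.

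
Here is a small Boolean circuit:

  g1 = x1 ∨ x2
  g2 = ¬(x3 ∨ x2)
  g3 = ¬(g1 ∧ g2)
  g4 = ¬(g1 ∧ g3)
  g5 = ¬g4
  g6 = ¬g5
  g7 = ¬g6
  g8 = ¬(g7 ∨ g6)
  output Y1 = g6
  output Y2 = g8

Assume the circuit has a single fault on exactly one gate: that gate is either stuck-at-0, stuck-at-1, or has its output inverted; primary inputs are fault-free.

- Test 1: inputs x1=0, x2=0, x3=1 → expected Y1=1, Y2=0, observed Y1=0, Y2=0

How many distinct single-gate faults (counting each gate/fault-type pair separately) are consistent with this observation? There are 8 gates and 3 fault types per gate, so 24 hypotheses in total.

Fault-free: g1=0, g2=0, g3=1, g4=1, g5=0, g6=1, g7=0, g8=0 → Y1=1, Y2=0. Observed Y1=0, Y2=0.
  g1: stuck-at-1, inverted output ✓; others ✗
  g2: none of the 3 fault types match ✗
  g3: none of the 3 fault types match ✗
  g4: stuck-at-0, inverted output ✓; others ✗
  g5: stuck-at-1, inverted output ✓; others ✗
  g6: stuck-at-0, inverted output ✓; others ✗
  g7: none of the 3 fault types match ✗
  g8: none of the 3 fault types match ✗
Consistent faults: {g1 stuck-at-1, g1 inverted output, g4 stuck-at-0, g4 inverted output, g5 stuck-at-1, g5 inverted output, g6 stuck-at-0, g6 inverted output} — 8 in all.

8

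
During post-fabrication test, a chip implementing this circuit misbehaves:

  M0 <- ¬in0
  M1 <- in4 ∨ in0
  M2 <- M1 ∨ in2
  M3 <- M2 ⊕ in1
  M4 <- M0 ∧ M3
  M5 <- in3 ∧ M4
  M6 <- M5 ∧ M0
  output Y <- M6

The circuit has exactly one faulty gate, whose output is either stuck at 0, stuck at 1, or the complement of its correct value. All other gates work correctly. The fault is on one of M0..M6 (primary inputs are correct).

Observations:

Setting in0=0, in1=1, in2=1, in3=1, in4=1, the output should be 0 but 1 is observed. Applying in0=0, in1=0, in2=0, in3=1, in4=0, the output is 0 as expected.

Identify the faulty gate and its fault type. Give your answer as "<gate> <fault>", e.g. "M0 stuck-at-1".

M2 stuck-at-0

Fault-free values for test 1 (in0=0, in1=1, in2=1, in3=1, in4=1): M0=1, M1=1, M2=1, M3=0, M4=0, M5=0, M6=0, giving Y=0. Observed 1.
Test 1: faults giving observed 1 are {M2 stuck-at-0, M2 inverted output, M3 stuck-at-1, M3 inverted output, M4 stuck-at-1, M4 inverted output, M5 stuck-at-1, M5 inverted output, M6 stuck-at-1, M6 inverted output}.
Test 2 (in0=0, in1=0, in2=0, in3=1, in4=0): fault-free M0=1, M1=0, M2=0, M3=0, M4=0, M5=0, M6=0 → 0; observed 0. Eliminates M2 inverted output, M3 stuck-at-1, M3 inverted output, M4 stuck-at-1, M4 inverted output, M5 stuck-at-1, M5 inverted output, M6 stuck-at-1, M6 inverted output.
Only M2 stuck-at-0 is consistent with every test.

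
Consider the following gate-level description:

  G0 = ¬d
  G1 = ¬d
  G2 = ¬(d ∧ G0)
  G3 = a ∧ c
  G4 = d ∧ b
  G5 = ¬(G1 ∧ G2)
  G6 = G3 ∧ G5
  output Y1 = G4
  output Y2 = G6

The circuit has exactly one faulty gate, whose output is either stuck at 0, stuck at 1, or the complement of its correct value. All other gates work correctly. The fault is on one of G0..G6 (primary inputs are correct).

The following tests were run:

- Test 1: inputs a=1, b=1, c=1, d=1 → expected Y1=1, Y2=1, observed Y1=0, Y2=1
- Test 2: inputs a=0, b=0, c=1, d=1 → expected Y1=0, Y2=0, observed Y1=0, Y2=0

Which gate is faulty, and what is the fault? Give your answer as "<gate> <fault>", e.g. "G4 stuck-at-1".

Fault-free values for test 1 (a=1, b=1, c=1, d=1): G0=0, G1=0, G2=1, G3=1, G4=1, G5=1, G6=1, giving Y1=1, Y2=1. Observed Y1=0, Y2=1.
Test 1: faults giving observed Y1=0, Y2=1 are {G4 stuck-at-0, G4 inverted output}.
Test 2 (a=0, b=0, c=1, d=1): fault-free G0=0, G1=0, G2=1, G3=0, G4=0, G5=1, G6=0 → Y1=0, Y2=0; observed Y1=0, Y2=0. Eliminates G4 inverted output.
Only G4 stuck-at-0 is consistent with every test.

G4 stuck-at-0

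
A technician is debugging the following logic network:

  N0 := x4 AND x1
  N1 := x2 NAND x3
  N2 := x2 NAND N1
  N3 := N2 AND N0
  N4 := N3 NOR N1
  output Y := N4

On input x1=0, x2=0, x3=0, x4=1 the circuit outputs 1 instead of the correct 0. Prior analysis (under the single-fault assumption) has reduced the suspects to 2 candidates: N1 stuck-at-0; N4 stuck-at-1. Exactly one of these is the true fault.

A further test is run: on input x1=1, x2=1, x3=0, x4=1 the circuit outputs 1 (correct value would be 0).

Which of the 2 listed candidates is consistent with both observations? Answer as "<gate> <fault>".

Evaluate each candidate on input x1=1, x2=1, x3=0, x4=1:
  N1 stuck-at-0: N0=1, N1=0 [stuck-at-0], N2=1, N3=1, N4=0 → 0 — eliminated
  N4 stuck-at-1: N0=1, N1=1, N2=0, N3=0, N4=1 [stuck-at-1] → 1 — matches
Only N4 stuck-at-1 reproduces the observed 1.

N4 stuck-at-1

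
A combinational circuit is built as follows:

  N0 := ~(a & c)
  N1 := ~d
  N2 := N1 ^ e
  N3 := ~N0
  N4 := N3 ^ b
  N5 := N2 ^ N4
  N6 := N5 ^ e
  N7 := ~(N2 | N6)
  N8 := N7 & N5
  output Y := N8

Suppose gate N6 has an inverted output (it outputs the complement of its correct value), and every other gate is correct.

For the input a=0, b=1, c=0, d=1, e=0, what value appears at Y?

Propagate with N6 forced: N0=1, N1=0, N2=0, N3=0, N4=1, N5=1, N6=0 [inverted output], N7=1, N8=1.
So Y = 1. (Without the fault it would be 0.)

1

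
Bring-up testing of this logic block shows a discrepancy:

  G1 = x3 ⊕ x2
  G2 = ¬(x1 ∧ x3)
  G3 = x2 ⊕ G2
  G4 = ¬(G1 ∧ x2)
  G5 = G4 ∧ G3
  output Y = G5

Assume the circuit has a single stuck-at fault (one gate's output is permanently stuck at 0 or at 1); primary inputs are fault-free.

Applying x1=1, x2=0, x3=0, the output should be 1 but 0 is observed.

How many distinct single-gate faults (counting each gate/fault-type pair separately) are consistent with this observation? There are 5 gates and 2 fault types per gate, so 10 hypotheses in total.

Fault-free: G1=0, G2=1, G3=1, G4=1, G5=1 → 1. Observed 0.
  G1 stuck-at-0: output 1 ✗
  G1 stuck-at-1: output 1 ✗
  G2 stuck-at-0: output 0 ✓
  G2 stuck-at-1: output 1 ✗
  G3 stuck-at-0: output 0 ✓
  G3 stuck-at-1: output 1 ✗
  G4 stuck-at-0: output 0 ✓
  G4 stuck-at-1: output 1 ✗
  G5 stuck-at-0: output 0 ✓
  G5 stuck-at-1: output 1 ✗
Consistent faults: {G2 stuck-at-0, G3 stuck-at-0, G4 stuck-at-0, G5 stuck-at-0} — 4 in all.

4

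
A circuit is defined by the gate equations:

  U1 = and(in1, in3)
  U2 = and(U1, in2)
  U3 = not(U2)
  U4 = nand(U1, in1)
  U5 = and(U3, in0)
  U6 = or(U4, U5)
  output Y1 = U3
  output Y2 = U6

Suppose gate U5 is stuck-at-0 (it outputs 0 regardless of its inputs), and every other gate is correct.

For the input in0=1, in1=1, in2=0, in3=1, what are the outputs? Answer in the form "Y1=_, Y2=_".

Y1=1, Y2=0

Propagate with U5 forced: U1=1, U2=0, U3=1, U4=0, U5=0 [stuck-at-0], U6=0.
So the outputs are Y1=1, Y2=0. (Without the fault they would be Y1=1, Y2=1.)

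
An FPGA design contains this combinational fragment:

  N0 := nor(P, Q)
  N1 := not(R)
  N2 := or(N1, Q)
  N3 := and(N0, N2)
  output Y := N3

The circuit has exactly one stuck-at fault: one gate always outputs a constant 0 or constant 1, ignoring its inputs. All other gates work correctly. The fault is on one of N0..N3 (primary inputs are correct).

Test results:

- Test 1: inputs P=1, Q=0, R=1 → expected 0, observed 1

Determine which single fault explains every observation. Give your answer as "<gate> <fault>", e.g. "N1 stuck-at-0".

N3 stuck-at-1

Fault-free values for test 1 (P=1, Q=0, R=1): N0=0, N1=0, N2=0, N3=0, giving Y=0. Observed 1.
Test 1: faults giving observed 1 are {N3 stuck-at-1}.
Only N3 stuck-at-1 is consistent with every test.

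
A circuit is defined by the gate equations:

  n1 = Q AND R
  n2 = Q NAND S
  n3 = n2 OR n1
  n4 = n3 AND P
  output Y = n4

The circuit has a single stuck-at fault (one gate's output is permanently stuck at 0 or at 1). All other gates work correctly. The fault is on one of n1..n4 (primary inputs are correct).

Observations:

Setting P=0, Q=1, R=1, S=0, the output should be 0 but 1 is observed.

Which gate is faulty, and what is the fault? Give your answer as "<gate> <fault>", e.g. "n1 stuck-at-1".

n4 stuck-at-1

Fault-free values for test 1 (P=0, Q=1, R=1, S=0): n1=1, n2=1, n3=1, n4=0, giving Y=0. Observed 1.
Test 1: faults giving observed 1 are {n4 stuck-at-1}.
Only n4 stuck-at-1 is consistent with every test.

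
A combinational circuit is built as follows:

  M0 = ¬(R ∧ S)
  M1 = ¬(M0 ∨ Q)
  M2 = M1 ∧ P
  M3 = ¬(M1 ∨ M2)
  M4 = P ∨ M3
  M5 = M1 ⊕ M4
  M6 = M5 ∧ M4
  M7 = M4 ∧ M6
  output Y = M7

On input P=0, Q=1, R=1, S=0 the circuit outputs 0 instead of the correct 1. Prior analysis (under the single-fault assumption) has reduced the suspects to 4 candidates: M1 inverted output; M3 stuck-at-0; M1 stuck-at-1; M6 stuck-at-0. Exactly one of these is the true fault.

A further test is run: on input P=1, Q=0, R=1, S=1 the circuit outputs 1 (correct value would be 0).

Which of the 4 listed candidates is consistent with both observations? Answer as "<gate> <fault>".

M1 inverted output

Evaluate each candidate on input P=1, Q=0, R=1, S=1:
  M1 inverted output: M0=0, M1=0 [inverted output], M2=0, M3=1, M4=1, M5=1, M6=1, M7=1 → 1 — matches
  M3 stuck-at-0: M0=0, M1=1, M2=1, M3=0 [stuck-at-0], M4=1, M5=0, M6=0, M7=0 → 0 — eliminated
  M1 stuck-at-1: M0=0, M1=1 [stuck-at-1], M2=1, M3=0, M4=1, M5=0, M6=0, M7=0 → 0 — eliminated
  M6 stuck-at-0: M0=0, M1=1, M2=1, M3=0, M4=1, M5=0, M6=0 [stuck-at-0], M7=0 → 0 — eliminated
Only M1 inverted output reproduces the observed 1.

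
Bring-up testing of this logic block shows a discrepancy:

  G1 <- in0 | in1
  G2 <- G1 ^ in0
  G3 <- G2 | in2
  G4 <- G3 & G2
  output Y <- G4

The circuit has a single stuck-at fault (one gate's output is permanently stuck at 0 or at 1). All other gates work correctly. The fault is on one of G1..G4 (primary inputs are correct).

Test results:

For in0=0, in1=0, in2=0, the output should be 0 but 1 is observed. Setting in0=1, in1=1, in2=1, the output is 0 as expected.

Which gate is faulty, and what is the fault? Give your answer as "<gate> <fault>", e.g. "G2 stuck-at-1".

G1 stuck-at-1

Fault-free values for test 1 (in0=0, in1=0, in2=0): G1=0, G2=0, G3=0, G4=0, giving Y=0. Observed 1.
Test 1: faults giving observed 1 are {G1 stuck-at-1, G2 stuck-at-1, G4 stuck-at-1}.
Test 2 (in0=1, in1=1, in2=1): fault-free G1=1, G2=0, G3=1, G4=0 → 0; observed 0. Eliminates G2 stuck-at-1, G4 stuck-at-1.
Only G1 stuck-at-1 is consistent with every test.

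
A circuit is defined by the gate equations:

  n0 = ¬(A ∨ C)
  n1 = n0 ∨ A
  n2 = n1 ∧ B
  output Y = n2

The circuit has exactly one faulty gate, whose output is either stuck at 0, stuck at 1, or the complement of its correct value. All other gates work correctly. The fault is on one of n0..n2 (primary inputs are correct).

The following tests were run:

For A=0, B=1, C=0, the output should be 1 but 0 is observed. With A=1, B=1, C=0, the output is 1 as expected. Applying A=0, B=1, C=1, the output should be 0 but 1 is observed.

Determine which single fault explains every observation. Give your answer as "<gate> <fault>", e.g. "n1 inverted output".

Fault-free values for test 1 (A=0, B=1, C=0): n0=1, n1=1, n2=1, giving Y=1. Observed 0.
Test 1: faults giving observed 0 are {n0 stuck-at-0, n0 inverted output, n1 stuck-at-0, n1 inverted output, n2 stuck-at-0, n2 inverted output}.
Test 2 (A=1, B=1, C=0): fault-free n0=0, n1=1, n2=1 → 1; observed 1. Eliminates n1 stuck-at-0, n1 inverted output, n2 stuck-at-0, n2 inverted output.
Test 3 (A=0, B=1, C=1): fault-free n0=0, n1=0, n2=0 → 0; observed 1. Eliminates n0 stuck-at-0.
Only n0 inverted output is consistent with every test.

n0 inverted output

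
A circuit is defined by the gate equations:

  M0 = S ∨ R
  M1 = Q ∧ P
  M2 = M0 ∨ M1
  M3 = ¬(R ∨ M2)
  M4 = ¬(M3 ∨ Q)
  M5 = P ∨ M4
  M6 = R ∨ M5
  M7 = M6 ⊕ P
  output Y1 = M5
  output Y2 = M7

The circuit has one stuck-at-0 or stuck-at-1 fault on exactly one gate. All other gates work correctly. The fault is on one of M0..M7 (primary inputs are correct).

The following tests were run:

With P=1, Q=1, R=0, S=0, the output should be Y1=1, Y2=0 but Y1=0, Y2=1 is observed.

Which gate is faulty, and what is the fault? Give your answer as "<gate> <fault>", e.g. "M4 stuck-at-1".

Fault-free values for test 1 (P=1, Q=1, R=0, S=0): M0=0, M1=1, M2=1, M3=0, M4=0, M5=1, M6=1, M7=0, giving Y1=1, Y2=0. Observed Y1=0, Y2=1.
Test 1: faults giving observed Y1=0, Y2=1 are {M5 stuck-at-0}.
Only M5 stuck-at-0 is consistent with every test.

M5 stuck-at-0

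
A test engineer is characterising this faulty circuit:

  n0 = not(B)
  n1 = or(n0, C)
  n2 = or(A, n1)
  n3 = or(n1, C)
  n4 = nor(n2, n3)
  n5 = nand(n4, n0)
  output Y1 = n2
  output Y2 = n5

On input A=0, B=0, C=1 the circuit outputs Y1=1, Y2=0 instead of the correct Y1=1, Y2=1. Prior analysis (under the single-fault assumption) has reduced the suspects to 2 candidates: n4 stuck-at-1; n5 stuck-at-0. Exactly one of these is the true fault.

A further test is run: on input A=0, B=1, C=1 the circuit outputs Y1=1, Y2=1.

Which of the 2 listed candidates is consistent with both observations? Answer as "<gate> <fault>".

n4 stuck-at-1

Evaluate each candidate on input A=0, B=1, C=1:
  n4 stuck-at-1: n0=0, n1=1, n2=1, n3=1, n4=1 [stuck-at-1], n5=1 → Y1=1, Y2=1 — matches
  n5 stuck-at-0: n0=0, n1=1, n2=1, n3=1, n4=0, n5=0 [stuck-at-0] → Y1=1, Y2=0 — eliminated
Only n4 stuck-at-1 reproduces the observed Y1=1, Y2=1.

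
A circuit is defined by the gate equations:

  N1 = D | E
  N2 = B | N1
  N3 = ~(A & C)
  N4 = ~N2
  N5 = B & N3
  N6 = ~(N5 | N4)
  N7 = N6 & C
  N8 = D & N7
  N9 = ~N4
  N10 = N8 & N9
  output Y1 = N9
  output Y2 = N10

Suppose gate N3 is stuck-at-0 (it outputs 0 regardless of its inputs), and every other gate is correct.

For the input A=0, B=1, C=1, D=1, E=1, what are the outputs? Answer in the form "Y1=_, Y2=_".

Y1=1, Y2=1

Propagate with N3 forced: N1=1, N2=1, N3=0 [stuck-at-0], N4=0, N5=0, N6=1, N7=1, N8=1, N9=1, N10=1.
So the outputs are Y1=1, Y2=1. (Without the fault they would be Y1=1, Y2=0.)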